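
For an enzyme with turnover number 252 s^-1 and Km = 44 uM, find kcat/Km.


Catalytic efficiency = kcat / Km
= 252 / 44
= 5.7273 uM^-1*s^-1

5.7273 uM^-1*s^-1


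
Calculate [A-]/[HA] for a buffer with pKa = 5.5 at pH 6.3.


[A-]/[HA] = 10^(pH - pKa)
= 10^(6.3 - 5.5)
= 6.3096

6.3096


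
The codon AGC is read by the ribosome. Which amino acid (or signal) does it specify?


Standard genetic code lookup.
Codon AGC -> Ser

Ser


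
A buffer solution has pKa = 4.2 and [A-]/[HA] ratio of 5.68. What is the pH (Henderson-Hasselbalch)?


pH = pKa + log10([A-]/[HA])
pH = 4.2 + log10(5.68)
pH = 4.9543

4.9543


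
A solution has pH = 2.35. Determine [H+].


[H+] = 10^(-pH)
[H+] = 10^(-2.35)
[H+] = 0.0045 M

0.0045 M


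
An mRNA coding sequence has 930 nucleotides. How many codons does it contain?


codons = nucleotides / 3
codons = 930 / 3 = 310

310


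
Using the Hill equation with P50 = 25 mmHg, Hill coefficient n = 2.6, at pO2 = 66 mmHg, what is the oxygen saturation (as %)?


Y = pO2^n / (P50^n + pO2^n)
Y = 66^2.6 / (25^2.6 + 66^2.6)
Y = 92.58%

92.58%


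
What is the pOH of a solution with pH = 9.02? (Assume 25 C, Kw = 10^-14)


pOH = 14 - pH
pOH = 14 - 9.02
pOH = 4.98

4.98


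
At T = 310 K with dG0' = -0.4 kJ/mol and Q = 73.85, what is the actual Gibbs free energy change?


dG = dG0' + RT * ln(Q) / 1000
dG = -0.4 + 8.314 * 310 * ln(73.85) / 1000
dG = 10.6878 kJ/mol

10.6878 kJ/mol


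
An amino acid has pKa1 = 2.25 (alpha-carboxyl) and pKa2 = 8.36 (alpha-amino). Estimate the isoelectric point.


pI = (pKa1 + pKa2) / 2
pI = (2.25 + 8.36) / 2
pI = 5.305

5.305


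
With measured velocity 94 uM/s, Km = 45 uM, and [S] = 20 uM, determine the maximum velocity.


Vmax = v * (Km + [S]) / [S]
Vmax = 94 * (45 + 20) / 20
Vmax = 305.5 uM/s

305.5 uM/s


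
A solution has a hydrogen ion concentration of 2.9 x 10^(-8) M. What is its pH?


pH = -log10([H+])
pH = -log10(2.9 x 10^(-8))
pH = 7.5376

7.5376


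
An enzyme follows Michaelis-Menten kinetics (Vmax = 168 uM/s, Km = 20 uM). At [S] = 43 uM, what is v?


v = Vmax * [S] / (Km + [S])
v = 168 * 43 / (20 + 43)
v = 114.6667 uM/s

114.6667 uM/s


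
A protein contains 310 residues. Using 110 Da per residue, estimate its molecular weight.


MW = n_residues * 110 Da
MW = 310 * 110
MW = 34100 Da

34100 Da


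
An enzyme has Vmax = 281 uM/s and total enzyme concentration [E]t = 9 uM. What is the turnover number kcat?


kcat = Vmax / [E]t
kcat = 281 / 9
kcat = 31.2222 s^-1

31.2222 s^-1


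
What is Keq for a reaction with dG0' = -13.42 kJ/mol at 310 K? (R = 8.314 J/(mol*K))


Keq = exp(-dG0 * 1000 / (R * T))
Keq = exp(-(-13.42) * 1000 / (8.314 * 310))
Keq = 182.5308

182.5308


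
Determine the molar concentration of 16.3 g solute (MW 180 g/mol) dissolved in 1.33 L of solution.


C = (mass / MW) / volume
C = (16.3 / 180) / 1.33
C = 0.0681 M

0.0681 M


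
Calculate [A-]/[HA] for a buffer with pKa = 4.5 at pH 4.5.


[A-]/[HA] = 10^(pH - pKa)
= 10^(4.5 - 4.5)
= 1.0

1.0


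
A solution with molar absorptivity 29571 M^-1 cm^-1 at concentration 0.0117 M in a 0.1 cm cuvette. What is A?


A = epsilon * c * l
A = 29571 * 0.0117 * 0.1
A = 34.5981

34.5981


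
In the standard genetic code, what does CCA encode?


Standard genetic code lookup.
Codon CCA -> Pro

Pro


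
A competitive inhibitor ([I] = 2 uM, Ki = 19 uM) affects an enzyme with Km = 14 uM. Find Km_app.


Km_app = Km * (1 + [I]/Ki)
Km_app = 14 * (1 + 2/19)
Km_app = 15.4737 uM

15.4737 uM


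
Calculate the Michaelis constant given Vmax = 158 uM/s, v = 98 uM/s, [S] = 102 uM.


Km = [S] * (Vmax - v) / v
Km = 102 * (158 - 98) / 98
Km = 62.449 uM

62.449 uM


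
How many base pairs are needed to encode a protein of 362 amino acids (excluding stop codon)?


Each amino acid = 1 codon = 3 bp
bp = 362 * 3 = 1086 bp

1086 bp


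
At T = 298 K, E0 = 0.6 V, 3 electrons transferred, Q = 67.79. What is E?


E = E0 - (RT/nF) * ln(Q)
E = 0.6 - (8.314 * 298 / (3 * 96485)) * ln(67.79)
E = 0.5639 V

0.5639 V


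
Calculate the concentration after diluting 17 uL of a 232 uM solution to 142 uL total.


C2 = C1 * V1 / V2
C2 = 232 * 17 / 142
C2 = 27.7746 uM

27.7746 uM


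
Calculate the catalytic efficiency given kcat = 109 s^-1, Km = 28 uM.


Catalytic efficiency = kcat / Km
= 109 / 28
= 3.8929 uM^-1*s^-1

3.8929 uM^-1*s^-1


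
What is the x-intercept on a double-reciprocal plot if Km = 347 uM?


x-intercept = -1/Km
= -1/347
= -0.0029 1/uM

-0.0029 1/uM


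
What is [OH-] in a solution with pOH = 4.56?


[OH-] = 10^(-pOH)
[OH-] = 10^(-4.56)
[OH-] = 2.754e-05 M

2.754e-05 M


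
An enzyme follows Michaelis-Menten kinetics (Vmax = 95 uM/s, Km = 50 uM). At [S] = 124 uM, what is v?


v = Vmax * [S] / (Km + [S])
v = 95 * 124 / (50 + 124)
v = 67.7011 uM/s

67.7011 uM/s


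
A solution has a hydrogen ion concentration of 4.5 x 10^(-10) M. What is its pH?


pH = -log10([H+])
pH = -log10(4.5 x 10^(-10))
pH = 9.3468

9.3468


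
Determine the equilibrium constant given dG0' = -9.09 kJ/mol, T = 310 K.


Keq = exp(-dG0 * 1000 / (R * T))
Keq = exp(-(-9.09) * 1000 / (8.314 * 310))
Keq = 34.0181

34.0181


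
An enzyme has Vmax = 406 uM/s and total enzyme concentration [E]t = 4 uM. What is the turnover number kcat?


kcat = Vmax / [E]t
kcat = 406 / 4
kcat = 101.5 s^-1

101.5 s^-1


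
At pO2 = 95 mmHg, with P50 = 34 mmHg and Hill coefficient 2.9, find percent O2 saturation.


Y = pO2^n / (P50^n + pO2^n)
Y = 95^2.9 / (34^2.9 + 95^2.9)
Y = 95.17%

95.17%


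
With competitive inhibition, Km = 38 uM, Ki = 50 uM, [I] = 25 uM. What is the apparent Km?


Km_app = Km * (1 + [I]/Ki)
Km_app = 38 * (1 + 25/50)
Km_app = 57.0 uM

57.0 uM


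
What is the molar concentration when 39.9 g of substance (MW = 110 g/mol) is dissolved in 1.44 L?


C = (mass / MW) / volume
C = (39.9 / 110) / 1.44
C = 0.2519 M

0.2519 M


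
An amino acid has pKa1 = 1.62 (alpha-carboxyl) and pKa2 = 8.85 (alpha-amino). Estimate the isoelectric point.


pI = (pKa1 + pKa2) / 2
pI = (1.62 + 8.85) / 2
pI = 5.235

5.235


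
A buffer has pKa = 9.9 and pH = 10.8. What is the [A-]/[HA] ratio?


[A-]/[HA] = 10^(pH - pKa)
= 10^(10.8 - 9.9)
= 7.9433

7.9433


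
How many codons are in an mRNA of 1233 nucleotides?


codons = nucleotides / 3
codons = 1233 / 3 = 411

411


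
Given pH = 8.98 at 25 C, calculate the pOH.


pOH = 14 - pH
pOH = 14 - 8.98
pOH = 5.02

5.02


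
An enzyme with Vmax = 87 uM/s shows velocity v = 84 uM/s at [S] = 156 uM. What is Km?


Km = [S] * (Vmax - v) / v
Km = 156 * (87 - 84) / 84
Km = 5.5714 uM

5.5714 uM


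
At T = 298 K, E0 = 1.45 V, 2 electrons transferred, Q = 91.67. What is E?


E = E0 - (RT/nF) * ln(Q)
E = 1.45 - (8.314 * 298 / (2 * 96485)) * ln(91.67)
E = 1.392 V

1.392 V


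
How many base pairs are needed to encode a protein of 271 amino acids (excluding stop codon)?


Each amino acid = 1 codon = 3 bp
bp = 271 * 3 = 813 bp

813 bp


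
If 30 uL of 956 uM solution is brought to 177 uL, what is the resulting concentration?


C2 = C1 * V1 / V2
C2 = 956 * 30 / 177
C2 = 162.0339 uM

162.0339 uM


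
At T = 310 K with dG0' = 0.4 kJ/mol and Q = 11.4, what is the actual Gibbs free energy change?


dG = dG0' + RT * ln(Q) / 1000
dG = 0.4 + 8.314 * 310 * ln(11.4) / 1000
dG = 6.6722 kJ/mol

6.6722 kJ/mol


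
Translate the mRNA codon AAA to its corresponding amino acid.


Standard genetic code lookup.
Codon AAA -> Lys

Lys


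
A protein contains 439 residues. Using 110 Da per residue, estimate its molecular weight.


MW = n_residues * 110 Da
MW = 439 * 110
MW = 48290 Da

48290 Da


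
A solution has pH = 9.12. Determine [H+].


[H+] = 10^(-pH)
[H+] = 10^(-9.12)
[H+] = 7.586e-10 M

7.586e-10 M


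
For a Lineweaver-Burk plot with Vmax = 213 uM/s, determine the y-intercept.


y-intercept = 1/Vmax
= 1/213
= 0.0047 s/uM

0.0047 s/uM


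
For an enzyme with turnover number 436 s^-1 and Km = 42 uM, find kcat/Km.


Catalytic efficiency = kcat / Km
= 436 / 42
= 10.381 uM^-1*s^-1

10.381 uM^-1*s^-1


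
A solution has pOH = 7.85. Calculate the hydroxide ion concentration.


[OH-] = 10^(-pOH)
[OH-] = 10^(-7.85)
[OH-] = 1.413e-08 M

1.413e-08 M


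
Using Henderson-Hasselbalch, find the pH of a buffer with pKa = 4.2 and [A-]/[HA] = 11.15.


pH = pKa + log10([A-]/[HA])
pH = 4.2 + log10(11.15)
pH = 5.2473

5.2473


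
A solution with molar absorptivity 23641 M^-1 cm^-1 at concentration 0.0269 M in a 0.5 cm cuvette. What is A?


A = epsilon * c * l
A = 23641 * 0.0269 * 0.5
A = 317.9715

317.9715


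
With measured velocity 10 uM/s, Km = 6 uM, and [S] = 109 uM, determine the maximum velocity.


Vmax = v * (Km + [S]) / [S]
Vmax = 10 * (6 + 109) / 109
Vmax = 10.5505 uM/s

10.5505 uM/s


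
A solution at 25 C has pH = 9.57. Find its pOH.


pOH = 14 - pH
pOH = 14 - 9.57
pOH = 4.43

4.43


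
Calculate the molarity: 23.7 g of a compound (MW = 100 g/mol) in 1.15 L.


C = (mass / MW) / volume
C = (23.7 / 100) / 1.15
C = 0.2061 M

0.2061 M


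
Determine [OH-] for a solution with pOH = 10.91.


[OH-] = 10^(-pOH)
[OH-] = 10^(-10.91)
[OH-] = 1.230e-11 M

1.230e-11 M


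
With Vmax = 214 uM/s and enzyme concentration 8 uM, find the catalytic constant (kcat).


kcat = Vmax / [E]t
kcat = 214 / 8
kcat = 26.75 s^-1

26.75 s^-1


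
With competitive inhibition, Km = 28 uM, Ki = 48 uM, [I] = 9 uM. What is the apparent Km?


Km_app = Km * (1 + [I]/Ki)
Km_app = 28 * (1 + 9/48)
Km_app = 33.25 uM

33.25 uM


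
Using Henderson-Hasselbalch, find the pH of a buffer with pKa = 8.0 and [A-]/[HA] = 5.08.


pH = pKa + log10([A-]/[HA])
pH = 8.0 + log10(5.08)
pH = 8.7059

8.7059


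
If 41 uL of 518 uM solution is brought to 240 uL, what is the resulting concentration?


C2 = C1 * V1 / V2
C2 = 518 * 41 / 240
C2 = 88.4917 uM

88.4917 uM


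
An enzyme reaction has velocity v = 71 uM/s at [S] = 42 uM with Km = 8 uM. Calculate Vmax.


Vmax = v * (Km + [S]) / [S]
Vmax = 71 * (8 + 42) / 42
Vmax = 84.5238 uM/s

84.5238 uM/s


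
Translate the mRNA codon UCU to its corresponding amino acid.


Standard genetic code lookup.
Codon UCU -> Ser

Ser


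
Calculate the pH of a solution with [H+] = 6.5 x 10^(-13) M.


pH = -log10([H+])
pH = -log10(6.5 x 10^(-13))
pH = 12.1871

12.1871


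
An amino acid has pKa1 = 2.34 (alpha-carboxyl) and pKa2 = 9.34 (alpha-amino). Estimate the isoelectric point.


pI = (pKa1 + pKa2) / 2
pI = (2.34 + 9.34) / 2
pI = 5.84

5.84


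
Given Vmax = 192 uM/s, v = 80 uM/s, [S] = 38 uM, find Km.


Km = [S] * (Vmax - v) / v
Km = 38 * (192 - 80) / 80
Km = 53.2 uM

53.2 uM


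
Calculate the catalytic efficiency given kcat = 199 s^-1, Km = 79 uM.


Catalytic efficiency = kcat / Km
= 199 / 79
= 2.519 uM^-1*s^-1

2.519 uM^-1*s^-1


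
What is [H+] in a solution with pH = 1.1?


[H+] = 10^(-pH)
[H+] = 10^(-1.1)
[H+] = 0.0794 M

0.0794 M


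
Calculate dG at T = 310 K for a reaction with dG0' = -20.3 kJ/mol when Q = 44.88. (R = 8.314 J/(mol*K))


dG = dG0' + RT * ln(Q) / 1000
dG = -20.3 + 8.314 * 310 * ln(44.88) / 1000
dG = -10.4958 kJ/mol

-10.4958 kJ/mol


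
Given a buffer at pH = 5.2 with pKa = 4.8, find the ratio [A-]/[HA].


[A-]/[HA] = 10^(pH - pKa)
= 10^(5.2 - 4.8)
= 2.5119

2.5119


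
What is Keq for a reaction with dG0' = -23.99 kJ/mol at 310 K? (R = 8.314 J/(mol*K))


Keq = exp(-dG0 * 1000 / (R * T))
Keq = exp(-(-23.99) * 1000 / (8.314 * 310))
Keq = 11026.3846

11026.3846


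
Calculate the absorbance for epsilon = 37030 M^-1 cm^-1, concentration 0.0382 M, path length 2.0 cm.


A = epsilon * c * l
A = 37030 * 0.0382 * 2.0
A = 2829.092

2829.092


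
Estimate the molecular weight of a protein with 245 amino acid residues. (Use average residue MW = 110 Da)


MW = n_residues * 110 Da
MW = 245 * 110
MW = 26950 Da

26950 Da


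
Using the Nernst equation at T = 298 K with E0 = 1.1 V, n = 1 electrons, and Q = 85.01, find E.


E = E0 - (RT/nF) * ln(Q)
E = 1.1 - (8.314 * 298 / (1 * 96485)) * ln(85.01)
E = 0.9859 V

0.9859 V


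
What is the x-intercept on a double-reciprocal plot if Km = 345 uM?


x-intercept = -1/Km
= -1/345
= -0.0029 1/uM

-0.0029 1/uM


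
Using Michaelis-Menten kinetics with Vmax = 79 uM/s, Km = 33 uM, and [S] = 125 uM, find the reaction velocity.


v = Vmax * [S] / (Km + [S])
v = 79 * 125 / (33 + 125)
v = 62.5 uM/s

62.5 uM/s


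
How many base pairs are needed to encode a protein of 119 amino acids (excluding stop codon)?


Each amino acid = 1 codon = 3 bp
bp = 119 * 3 = 357 bp

357 bp


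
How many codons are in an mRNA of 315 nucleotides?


codons = nucleotides / 3
codons = 315 / 3 = 105

105


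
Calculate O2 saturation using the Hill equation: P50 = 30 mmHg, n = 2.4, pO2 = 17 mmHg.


Y = pO2^n / (P50^n + pO2^n)
Y = 17^2.4 / (30^2.4 + 17^2.4)
Y = 20.37%

20.37%


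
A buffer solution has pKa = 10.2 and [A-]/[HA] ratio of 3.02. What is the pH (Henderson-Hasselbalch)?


pH = pKa + log10([A-]/[HA])
pH = 10.2 + log10(3.02)
pH = 10.68

10.68


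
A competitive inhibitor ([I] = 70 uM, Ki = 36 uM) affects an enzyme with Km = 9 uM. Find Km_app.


Km_app = Km * (1 + [I]/Ki)
Km_app = 9 * (1 + 70/36)
Km_app = 26.5 uM

26.5 uM


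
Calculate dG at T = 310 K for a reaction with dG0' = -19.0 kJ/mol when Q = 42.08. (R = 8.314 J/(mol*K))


dG = dG0' + RT * ln(Q) / 1000
dG = -19.0 + 8.314 * 310 * ln(42.08) / 1000
dG = -9.3619 kJ/mol

-9.3619 kJ/mol


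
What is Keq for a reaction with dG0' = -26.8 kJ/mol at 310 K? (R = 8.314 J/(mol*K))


Keq = exp(-dG0 * 1000 / (R * T))
Keq = exp(-(-26.8) * 1000 / (8.314 * 310))
Keq = 32804.3906

32804.3906


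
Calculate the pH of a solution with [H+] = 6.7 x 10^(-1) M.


pH = -log10([H+])
pH = -log10(6.7 x 10^(-1))
pH = 0.1739

0.1739


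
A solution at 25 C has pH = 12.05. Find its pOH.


pOH = 14 - pH
pOH = 14 - 12.05
pOH = 1.95

1.95


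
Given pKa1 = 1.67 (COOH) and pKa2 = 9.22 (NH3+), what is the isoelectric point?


pI = (pKa1 + pKa2) / 2
pI = (1.67 + 9.22) / 2
pI = 5.445

5.445


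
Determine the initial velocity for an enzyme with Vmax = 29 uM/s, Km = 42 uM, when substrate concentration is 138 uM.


v = Vmax * [S] / (Km + [S])
v = 29 * 138 / (42 + 138)
v = 22.2333 uM/s

22.2333 uM/s


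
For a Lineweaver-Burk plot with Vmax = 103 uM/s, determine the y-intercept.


y-intercept = 1/Vmax
= 1/103
= 0.0097 s/uM

0.0097 s/uM


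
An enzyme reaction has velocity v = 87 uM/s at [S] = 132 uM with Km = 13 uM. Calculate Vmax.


Vmax = v * (Km + [S]) / [S]
Vmax = 87 * (13 + 132) / 132
Vmax = 95.5682 uM/s

95.5682 uM/s


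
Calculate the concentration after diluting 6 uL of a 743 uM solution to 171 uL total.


C2 = C1 * V1 / V2
C2 = 743 * 6 / 171
C2 = 26.0702 uM

26.0702 uM


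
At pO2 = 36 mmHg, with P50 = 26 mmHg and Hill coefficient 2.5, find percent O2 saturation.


Y = pO2^n / (P50^n + pO2^n)
Y = 36^2.5 / (26^2.5 + 36^2.5)
Y = 69.29%

69.29%


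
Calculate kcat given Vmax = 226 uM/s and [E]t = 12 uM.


kcat = Vmax / [E]t
kcat = 226 / 12
kcat = 18.8333 s^-1

18.8333 s^-1


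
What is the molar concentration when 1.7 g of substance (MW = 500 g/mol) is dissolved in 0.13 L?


C = (mass / MW) / volume
C = (1.7 / 500) / 0.13
C = 0.0262 M

0.0262 M


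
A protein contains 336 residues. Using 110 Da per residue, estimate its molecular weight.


MW = n_residues * 110 Da
MW = 336 * 110
MW = 36960 Da

36960 Da


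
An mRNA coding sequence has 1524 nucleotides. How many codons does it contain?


codons = nucleotides / 3
codons = 1524 / 3 = 508

508


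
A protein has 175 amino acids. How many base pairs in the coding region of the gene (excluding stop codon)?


Each amino acid = 1 codon = 3 bp
bp = 175 * 3 = 525 bp

525 bp


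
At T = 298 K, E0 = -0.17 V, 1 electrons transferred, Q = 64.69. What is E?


E = E0 - (RT/nF) * ln(Q)
E = -0.17 - (8.314 * 298 / (1 * 96485)) * ln(64.69)
E = -0.2771 V

-0.2771 V


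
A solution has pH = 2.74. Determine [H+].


[H+] = 10^(-pH)
[H+] = 10^(-2.74)
[H+] = 0.0018 M

0.0018 M


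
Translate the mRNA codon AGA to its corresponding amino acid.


Standard genetic code lookup.
Codon AGA -> Arg

Arg


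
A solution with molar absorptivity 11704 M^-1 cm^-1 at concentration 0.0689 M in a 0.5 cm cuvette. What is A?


A = epsilon * c * l
A = 11704 * 0.0689 * 0.5
A = 403.2028

403.2028


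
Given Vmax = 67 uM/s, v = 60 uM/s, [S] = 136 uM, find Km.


Km = [S] * (Vmax - v) / v
Km = 136 * (67 - 60) / 60
Km = 15.8667 uM

15.8667 uM


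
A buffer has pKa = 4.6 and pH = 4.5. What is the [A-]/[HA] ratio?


[A-]/[HA] = 10^(pH - pKa)
= 10^(4.5 - 4.6)
= 0.7943

0.7943


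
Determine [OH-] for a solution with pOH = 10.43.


[OH-] = 10^(-pOH)
[OH-] = 10^(-10.43)
[OH-] = 3.715e-11 M

3.715e-11 M


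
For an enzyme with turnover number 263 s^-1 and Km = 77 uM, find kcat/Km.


Catalytic efficiency = kcat / Km
= 263 / 77
= 3.4156 uM^-1*s^-1

3.4156 uM^-1*s^-1


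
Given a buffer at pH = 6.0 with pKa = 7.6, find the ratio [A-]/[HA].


[A-]/[HA] = 10^(pH - pKa)
= 10^(6.0 - 7.6)
= 0.0251

0.0251


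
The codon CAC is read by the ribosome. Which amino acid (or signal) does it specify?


Standard genetic code lookup.
Codon CAC -> His

His


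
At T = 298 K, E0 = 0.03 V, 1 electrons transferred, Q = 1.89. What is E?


E = E0 - (RT/nF) * ln(Q)
E = 0.03 - (8.314 * 298 / (1 * 96485)) * ln(1.89)
E = 0.0137 V

0.0137 V


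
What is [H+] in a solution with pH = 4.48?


[H+] = 10^(-pH)
[H+] = 10^(-4.48)
[H+] = 3.311e-05 M

3.311e-05 M


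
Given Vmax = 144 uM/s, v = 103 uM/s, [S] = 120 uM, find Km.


Km = [S] * (Vmax - v) / v
Km = 120 * (144 - 103) / 103
Km = 47.767 uM

47.767 uM


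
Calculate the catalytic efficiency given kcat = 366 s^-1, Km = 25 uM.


Catalytic efficiency = kcat / Km
= 366 / 25
= 14.64 uM^-1*s^-1

14.64 uM^-1*s^-1


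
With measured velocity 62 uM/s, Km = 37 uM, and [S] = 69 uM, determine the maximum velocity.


Vmax = v * (Km + [S]) / [S]
Vmax = 62 * (37 + 69) / 69
Vmax = 95.2464 uM/s

95.2464 uM/s


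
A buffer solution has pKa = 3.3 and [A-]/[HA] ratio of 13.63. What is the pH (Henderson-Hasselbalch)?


pH = pKa + log10([A-]/[HA])
pH = 3.3 + log10(13.63)
pH = 4.4345

4.4345


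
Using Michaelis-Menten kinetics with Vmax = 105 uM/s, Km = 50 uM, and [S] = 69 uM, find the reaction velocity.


v = Vmax * [S] / (Km + [S])
v = 105 * 69 / (50 + 69)
v = 60.8824 uM/s

60.8824 uM/s


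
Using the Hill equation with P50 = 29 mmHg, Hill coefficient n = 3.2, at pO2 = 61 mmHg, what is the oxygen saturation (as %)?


Y = pO2^n / (P50^n + pO2^n)
Y = 61^3.2 / (29^3.2 + 61^3.2)
Y = 91.52%

91.52%


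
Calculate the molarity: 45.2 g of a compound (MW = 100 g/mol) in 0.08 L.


C = (mass / MW) / volume
C = (45.2 / 100) / 0.08
C = 5.65 M

5.65 M


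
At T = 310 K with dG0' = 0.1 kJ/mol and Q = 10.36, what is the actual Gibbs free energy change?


dG = dG0' + RT * ln(Q) / 1000
dG = 0.1 + 8.314 * 310 * ln(10.36) / 1000
dG = 6.1257 kJ/mol

6.1257 kJ/mol


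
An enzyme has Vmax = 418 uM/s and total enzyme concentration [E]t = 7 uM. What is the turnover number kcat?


kcat = Vmax / [E]t
kcat = 418 / 7
kcat = 59.7143 s^-1

59.7143 s^-1


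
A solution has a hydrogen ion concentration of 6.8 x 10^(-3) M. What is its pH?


pH = -log10([H+])
pH = -log10(6.8 x 10^(-3))
pH = 2.1675

2.1675


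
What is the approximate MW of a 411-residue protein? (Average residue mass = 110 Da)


MW = n_residues * 110 Da
MW = 411 * 110
MW = 45210 Da

45210 Da


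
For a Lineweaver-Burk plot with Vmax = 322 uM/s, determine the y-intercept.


y-intercept = 1/Vmax
= 1/322
= 0.0031 s/uM

0.0031 s/uM


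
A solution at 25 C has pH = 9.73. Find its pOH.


pOH = 14 - pH
pOH = 14 - 9.73
pOH = 4.27

4.27


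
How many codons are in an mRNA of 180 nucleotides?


codons = nucleotides / 3
codons = 180 / 3 = 60

60


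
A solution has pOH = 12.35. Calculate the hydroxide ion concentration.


[OH-] = 10^(-pOH)
[OH-] = 10^(-12.35)
[OH-] = 4.467e-13 M

4.467e-13 M


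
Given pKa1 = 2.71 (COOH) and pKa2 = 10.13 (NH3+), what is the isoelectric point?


pI = (pKa1 + pKa2) / 2
pI = (2.71 + 10.13) / 2
pI = 6.42

6.42


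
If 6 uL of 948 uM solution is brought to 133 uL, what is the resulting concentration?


C2 = C1 * V1 / V2
C2 = 948 * 6 / 133
C2 = 42.7669 uM

42.7669 uM


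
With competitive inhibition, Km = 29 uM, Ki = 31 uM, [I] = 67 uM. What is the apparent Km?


Km_app = Km * (1 + [I]/Ki)
Km_app = 29 * (1 + 67/31)
Km_app = 91.6774 uM

91.6774 uM


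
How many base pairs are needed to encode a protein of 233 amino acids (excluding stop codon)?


Each amino acid = 1 codon = 3 bp
bp = 233 * 3 = 699 bp

699 bp


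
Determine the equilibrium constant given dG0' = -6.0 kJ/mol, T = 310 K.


Keq = exp(-dG0 * 1000 / (R * T))
Keq = exp(-(-6.0) * 1000 / (8.314 * 310))
Keq = 10.2572

10.2572


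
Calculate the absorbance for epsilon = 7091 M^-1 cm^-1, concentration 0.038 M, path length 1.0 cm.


A = epsilon * c * l
A = 7091 * 0.038 * 1.0
A = 269.458

269.458


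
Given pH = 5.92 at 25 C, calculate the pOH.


pOH = 14 - pH
pOH = 14 - 5.92
pOH = 8.08

8.08


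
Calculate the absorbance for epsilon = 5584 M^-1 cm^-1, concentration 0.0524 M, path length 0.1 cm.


A = epsilon * c * l
A = 5584 * 0.0524 * 0.1
A = 29.2602

29.2602


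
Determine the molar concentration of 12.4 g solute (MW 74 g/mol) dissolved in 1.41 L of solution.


C = (mass / MW) / volume
C = (12.4 / 74) / 1.41
C = 0.1188 M

0.1188 M


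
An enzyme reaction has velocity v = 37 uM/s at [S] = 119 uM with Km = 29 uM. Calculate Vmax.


Vmax = v * (Km + [S]) / [S]
Vmax = 37 * (29 + 119) / 119
Vmax = 46.0168 uM/s

46.0168 uM/s


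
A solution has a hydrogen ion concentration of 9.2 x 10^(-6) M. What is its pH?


pH = -log10([H+])
pH = -log10(9.2 x 10^(-6))
pH = 5.0362

5.0362


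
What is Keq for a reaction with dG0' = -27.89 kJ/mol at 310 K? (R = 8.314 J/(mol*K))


Keq = exp(-dG0 * 1000 / (R * T))
Keq = exp(-(-27.89) * 1000 / (8.314 * 310))
Keq = 50072.8536

50072.8536


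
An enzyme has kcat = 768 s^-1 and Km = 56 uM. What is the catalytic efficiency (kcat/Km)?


Catalytic efficiency = kcat / Km
= 768 / 56
= 13.7143 uM^-1*s^-1

13.7143 uM^-1*s^-1


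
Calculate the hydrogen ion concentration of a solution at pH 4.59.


[H+] = 10^(-pH)
[H+] = 10^(-4.59)
[H+] = 2.570e-05 M

2.570e-05 M


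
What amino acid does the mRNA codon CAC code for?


Standard genetic code lookup.
Codon CAC -> His

His


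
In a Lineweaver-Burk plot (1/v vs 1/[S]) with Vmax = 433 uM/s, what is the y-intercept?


y-intercept = 1/Vmax
= 1/433
= 0.0023 s/uM

0.0023 s/uM


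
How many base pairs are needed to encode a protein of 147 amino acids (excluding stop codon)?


Each amino acid = 1 codon = 3 bp
bp = 147 * 3 = 441 bp

441 bp


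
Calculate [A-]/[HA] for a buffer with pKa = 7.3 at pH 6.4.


[A-]/[HA] = 10^(pH - pKa)
= 10^(6.4 - 7.3)
= 0.1259

0.1259


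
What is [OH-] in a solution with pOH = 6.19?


[OH-] = 10^(-pOH)
[OH-] = 10^(-6.19)
[OH-] = 6.457e-07 M

6.457e-07 M


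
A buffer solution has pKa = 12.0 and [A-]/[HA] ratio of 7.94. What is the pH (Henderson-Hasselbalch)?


pH = pKa + log10([A-]/[HA])
pH = 12.0 + log10(7.94)
pH = 12.8998

12.8998


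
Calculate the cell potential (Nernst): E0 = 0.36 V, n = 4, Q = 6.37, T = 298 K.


E = E0 - (RT/nF) * ln(Q)
E = 0.36 - (8.314 * 298 / (4 * 96485)) * ln(6.37)
E = 0.3481 V

0.3481 V


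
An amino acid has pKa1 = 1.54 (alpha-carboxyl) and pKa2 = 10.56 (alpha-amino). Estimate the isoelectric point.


pI = (pKa1 + pKa2) / 2
pI = (1.54 + 10.56) / 2
pI = 6.05

6.05


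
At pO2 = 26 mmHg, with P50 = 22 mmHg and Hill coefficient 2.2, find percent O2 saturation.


Y = pO2^n / (P50^n + pO2^n)
Y = 26^2.2 / (22^2.2 + 26^2.2)
Y = 59.09%

59.09%


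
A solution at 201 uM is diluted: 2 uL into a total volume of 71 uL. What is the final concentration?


C2 = C1 * V1 / V2
C2 = 201 * 2 / 71
C2 = 5.662 uM

5.662 uM


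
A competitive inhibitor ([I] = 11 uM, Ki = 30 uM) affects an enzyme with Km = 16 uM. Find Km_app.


Km_app = Km * (1 + [I]/Ki)
Km_app = 16 * (1 + 11/30)
Km_app = 21.8667 uM

21.8667 uM


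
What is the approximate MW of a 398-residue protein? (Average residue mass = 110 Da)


MW = n_residues * 110 Da
MW = 398 * 110
MW = 43780 Da

43780 Da


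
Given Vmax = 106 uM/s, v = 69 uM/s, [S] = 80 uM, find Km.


Km = [S] * (Vmax - v) / v
Km = 80 * (106 - 69) / 69
Km = 42.8986 uM

42.8986 uM


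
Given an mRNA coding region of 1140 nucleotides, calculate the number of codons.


codons = nucleotides / 3
codons = 1140 / 3 = 380

380


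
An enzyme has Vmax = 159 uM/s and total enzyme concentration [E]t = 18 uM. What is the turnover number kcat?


kcat = Vmax / [E]t
kcat = 159 / 18
kcat = 8.8333 s^-1

8.8333 s^-1


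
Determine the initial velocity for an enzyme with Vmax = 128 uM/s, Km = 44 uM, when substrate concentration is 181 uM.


v = Vmax * [S] / (Km + [S])
v = 128 * 181 / (44 + 181)
v = 102.9689 uM/s

102.9689 uM/s


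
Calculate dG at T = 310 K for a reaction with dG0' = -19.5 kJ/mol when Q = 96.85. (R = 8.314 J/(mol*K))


dG = dG0' + RT * ln(Q) / 1000
dG = -19.5 + 8.314 * 310 * ln(96.85) / 1000
dG = -7.7134 kJ/mol

-7.7134 kJ/mol


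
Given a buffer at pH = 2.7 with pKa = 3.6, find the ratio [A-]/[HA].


[A-]/[HA] = 10^(pH - pKa)
= 10^(2.7 - 3.6)
= 0.1259

0.1259


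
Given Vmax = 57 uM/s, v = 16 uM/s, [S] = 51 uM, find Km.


Km = [S] * (Vmax - v) / v
Km = 51 * (57 - 16) / 16
Km = 130.6875 uM

130.6875 uM


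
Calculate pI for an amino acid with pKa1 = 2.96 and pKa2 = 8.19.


pI = (pKa1 + pKa2) / 2
pI = (2.96 + 8.19) / 2
pI = 5.575

5.575


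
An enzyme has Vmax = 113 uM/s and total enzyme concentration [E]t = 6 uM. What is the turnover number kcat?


kcat = Vmax / [E]t
kcat = 113 / 6
kcat = 18.8333 s^-1

18.8333 s^-1


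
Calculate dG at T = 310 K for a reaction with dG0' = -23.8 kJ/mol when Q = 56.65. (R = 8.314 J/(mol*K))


dG = dG0' + RT * ln(Q) / 1000
dG = -23.8 + 8.314 * 310 * ln(56.65) / 1000
dG = -13.3956 kJ/mol

-13.3956 kJ/mol


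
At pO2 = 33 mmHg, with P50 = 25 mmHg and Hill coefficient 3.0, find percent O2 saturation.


Y = pO2^n / (P50^n + pO2^n)
Y = 33^3.0 / (25^3.0 + 33^3.0)
Y = 69.7%

69.7%


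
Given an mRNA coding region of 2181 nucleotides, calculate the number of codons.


codons = nucleotides / 3
codons = 2181 / 3 = 727

727


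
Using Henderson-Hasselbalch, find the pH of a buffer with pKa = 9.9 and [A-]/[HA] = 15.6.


pH = pKa + log10([A-]/[HA])
pH = 9.9 + log10(15.6)
pH = 11.0931

11.0931


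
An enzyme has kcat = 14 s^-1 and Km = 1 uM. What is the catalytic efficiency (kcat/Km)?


Catalytic efficiency = kcat / Km
= 14 / 1
= 14.0 uM^-1*s^-1

14.0 uM^-1*s^-1


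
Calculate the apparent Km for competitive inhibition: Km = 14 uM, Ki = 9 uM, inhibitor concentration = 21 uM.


Km_app = Km * (1 + [I]/Ki)
Km_app = 14 * (1 + 21/9)
Km_app = 46.6667 uM

46.6667 uM


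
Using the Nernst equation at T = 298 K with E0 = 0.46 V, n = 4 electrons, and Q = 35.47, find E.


E = E0 - (RT/nF) * ln(Q)
E = 0.46 - (8.314 * 298 / (4 * 96485)) * ln(35.47)
E = 0.4371 V

0.4371 V


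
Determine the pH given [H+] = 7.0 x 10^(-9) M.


pH = -log10([H+])
pH = -log10(7.0 x 10^(-9))
pH = 8.1549

8.1549


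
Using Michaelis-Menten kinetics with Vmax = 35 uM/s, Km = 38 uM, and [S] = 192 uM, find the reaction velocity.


v = Vmax * [S] / (Km + [S])
v = 35 * 192 / (38 + 192)
v = 29.2174 uM/s

29.2174 uM/s


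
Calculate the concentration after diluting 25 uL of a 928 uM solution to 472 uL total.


C2 = C1 * V1 / V2
C2 = 928 * 25 / 472
C2 = 49.1525 uM

49.1525 uM


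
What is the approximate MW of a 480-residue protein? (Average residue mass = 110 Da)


MW = n_residues * 110 Da
MW = 480 * 110
MW = 52800 Da

52800 Da


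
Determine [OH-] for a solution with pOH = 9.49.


[OH-] = 10^(-pOH)
[OH-] = 10^(-9.49)
[OH-] = 3.236e-10 M

3.236e-10 M


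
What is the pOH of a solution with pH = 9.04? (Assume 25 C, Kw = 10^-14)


pOH = 14 - pH
pOH = 14 - 9.04
pOH = 4.96

4.96


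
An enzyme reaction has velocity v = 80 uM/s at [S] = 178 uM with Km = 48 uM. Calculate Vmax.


Vmax = v * (Km + [S]) / [S]
Vmax = 80 * (48 + 178) / 178
Vmax = 101.573 uM/s

101.573 uM/s


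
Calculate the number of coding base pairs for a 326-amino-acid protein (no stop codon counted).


Each amino acid = 1 codon = 3 bp
bp = 326 * 3 = 978 bp

978 bp


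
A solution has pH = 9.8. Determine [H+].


[H+] = 10^(-pH)
[H+] = 10^(-9.8)
[H+] = 1.585e-10 M

1.585e-10 M


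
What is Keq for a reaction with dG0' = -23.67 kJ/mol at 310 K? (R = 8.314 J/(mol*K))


Keq = exp(-dG0 * 1000 / (R * T))
Keq = exp(-(-23.67) * 1000 / (8.314 * 310))
Keq = 9738.9371

9738.9371


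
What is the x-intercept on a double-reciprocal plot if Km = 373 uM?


x-intercept = -1/Km
= -1/373
= -0.0027 1/uM

-0.0027 1/uM


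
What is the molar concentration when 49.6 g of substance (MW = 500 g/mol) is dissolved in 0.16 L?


C = (mass / MW) / volume
C = (49.6 / 500) / 0.16
C = 0.62 M

0.62 M


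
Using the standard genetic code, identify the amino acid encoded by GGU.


Standard genetic code lookup.
Codon GGU -> Gly

Gly


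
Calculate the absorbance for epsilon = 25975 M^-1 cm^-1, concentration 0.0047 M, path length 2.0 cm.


A = epsilon * c * l
A = 25975 * 0.0047 * 2.0
A = 244.165

244.165


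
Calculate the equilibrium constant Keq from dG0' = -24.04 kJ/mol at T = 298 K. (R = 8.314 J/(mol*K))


Keq = exp(-dG0 * 1000 / (R * T))
Keq = exp(-(-24.04) * 1000 / (8.314 * 298))
Keq = 16367.4189

16367.4189


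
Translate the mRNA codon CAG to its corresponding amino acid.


Standard genetic code lookup.
Codon CAG -> Gln

Gln


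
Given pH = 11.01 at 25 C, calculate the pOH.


pOH = 14 - pH
pOH = 14 - 11.01
pOH = 2.99

2.99


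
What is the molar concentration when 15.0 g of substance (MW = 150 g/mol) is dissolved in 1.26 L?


C = (mass / MW) / volume
C = (15.0 / 150) / 1.26
C = 0.0794 M

0.0794 M


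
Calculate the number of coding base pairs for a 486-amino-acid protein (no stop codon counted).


Each amino acid = 1 codon = 3 bp
bp = 486 * 3 = 1458 bp

1458 bp


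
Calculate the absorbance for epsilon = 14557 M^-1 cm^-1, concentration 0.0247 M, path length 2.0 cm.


A = epsilon * c * l
A = 14557 * 0.0247 * 2.0
A = 719.1158

719.1158


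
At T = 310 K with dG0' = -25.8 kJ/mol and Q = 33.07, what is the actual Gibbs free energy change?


dG = dG0' + RT * ln(Q) / 1000
dG = -25.8 + 8.314 * 310 * ln(33.07) / 1000
dG = -16.7828 kJ/mol

-16.7828 kJ/mol


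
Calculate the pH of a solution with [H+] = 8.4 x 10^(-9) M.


pH = -log10([H+])
pH = -log10(8.4 x 10^(-9))
pH = 8.0757

8.0757


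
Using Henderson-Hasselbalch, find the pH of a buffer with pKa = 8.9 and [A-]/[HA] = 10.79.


pH = pKa + log10([A-]/[HA])
pH = 8.9 + log10(10.79)
pH = 9.933

9.933


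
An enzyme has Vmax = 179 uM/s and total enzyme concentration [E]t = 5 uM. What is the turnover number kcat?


kcat = Vmax / [E]t
kcat = 179 / 5
kcat = 35.8 s^-1

35.8 s^-1


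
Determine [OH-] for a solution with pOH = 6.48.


[OH-] = 10^(-pOH)
[OH-] = 10^(-6.48)
[OH-] = 3.311e-07 M

3.311e-07 M


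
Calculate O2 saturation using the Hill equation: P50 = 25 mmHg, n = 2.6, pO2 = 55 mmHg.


Y = pO2^n / (P50^n + pO2^n)
Y = 55^2.6 / (25^2.6 + 55^2.6)
Y = 88.59%

88.59%


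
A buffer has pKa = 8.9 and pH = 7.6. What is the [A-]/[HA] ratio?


[A-]/[HA] = 10^(pH - pKa)
= 10^(7.6 - 8.9)
= 0.0501

0.0501


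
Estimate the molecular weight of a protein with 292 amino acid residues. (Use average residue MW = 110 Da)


MW = n_residues * 110 Da
MW = 292 * 110
MW = 32120 Da

32120 Da


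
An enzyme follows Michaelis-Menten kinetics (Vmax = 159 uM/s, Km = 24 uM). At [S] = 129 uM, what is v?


v = Vmax * [S] / (Km + [S])
v = 159 * 129 / (24 + 129)
v = 134.0588 uM/s

134.0588 uM/s


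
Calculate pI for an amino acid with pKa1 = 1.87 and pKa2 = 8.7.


pI = (pKa1 + pKa2) / 2
pI = (1.87 + 8.7) / 2
pI = 5.285

5.285


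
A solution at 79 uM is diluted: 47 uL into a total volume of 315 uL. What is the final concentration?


C2 = C1 * V1 / V2
C2 = 79 * 47 / 315
C2 = 11.7873 uM

11.7873 uM


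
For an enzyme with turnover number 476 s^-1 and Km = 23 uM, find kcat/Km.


Catalytic efficiency = kcat / Km
= 476 / 23
= 20.6957 uM^-1*s^-1

20.6957 uM^-1*s^-1


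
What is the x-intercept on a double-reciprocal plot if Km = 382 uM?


x-intercept = -1/Km
= -1/382
= -0.0026 1/uM

-0.0026 1/uM


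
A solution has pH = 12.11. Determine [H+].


[H+] = 10^(-pH)
[H+] = 10^(-12.11)
[H+] = 7.762e-13 M

7.762e-13 M


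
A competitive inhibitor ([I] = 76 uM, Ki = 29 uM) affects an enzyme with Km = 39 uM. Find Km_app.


Km_app = Km * (1 + [I]/Ki)
Km_app = 39 * (1 + 76/29)
Km_app = 141.2069 uM

141.2069 uM


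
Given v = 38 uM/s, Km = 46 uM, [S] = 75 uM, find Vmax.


Vmax = v * (Km + [S]) / [S]
Vmax = 38 * (46 + 75) / 75
Vmax = 61.3067 uM/s

61.3067 uM/s


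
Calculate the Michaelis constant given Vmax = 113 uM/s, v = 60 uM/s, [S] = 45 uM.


Km = [S] * (Vmax - v) / v
Km = 45 * (113 - 60) / 60
Km = 39.75 uM

39.75 uM


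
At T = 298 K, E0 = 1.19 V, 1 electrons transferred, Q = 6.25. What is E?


E = E0 - (RT/nF) * ln(Q)
E = 1.19 - (8.314 * 298 / (1 * 96485)) * ln(6.25)
E = 1.1429 V

1.1429 V


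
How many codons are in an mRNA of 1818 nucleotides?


codons = nucleotides / 3
codons = 1818 / 3 = 606

606


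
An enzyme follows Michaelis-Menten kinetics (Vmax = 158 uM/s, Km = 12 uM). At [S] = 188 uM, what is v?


v = Vmax * [S] / (Km + [S])
v = 158 * 188 / (12 + 188)
v = 148.52 uM/s

148.52 uM/s


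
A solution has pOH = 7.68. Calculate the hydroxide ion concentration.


[OH-] = 10^(-pOH)
[OH-] = 10^(-7.68)
[OH-] = 2.089e-08 M

2.089e-08 M


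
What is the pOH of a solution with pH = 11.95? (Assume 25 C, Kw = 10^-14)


pOH = 14 - pH
pOH = 14 - 11.95
pOH = 2.05

2.05


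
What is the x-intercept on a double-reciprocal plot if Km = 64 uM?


x-intercept = -1/Km
= -1/64
= -0.0156 1/uM

-0.0156 1/uM


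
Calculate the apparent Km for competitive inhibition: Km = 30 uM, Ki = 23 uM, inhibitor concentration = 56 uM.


Km_app = Km * (1 + [I]/Ki)
Km_app = 30 * (1 + 56/23)
Km_app = 103.0435 uM

103.0435 uM


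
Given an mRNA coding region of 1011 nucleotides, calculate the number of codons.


codons = nucleotides / 3
codons = 1011 / 3 = 337

337


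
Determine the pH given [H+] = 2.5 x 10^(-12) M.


pH = -log10([H+])
pH = -log10(2.5 x 10^(-12))
pH = 11.6021

11.6021


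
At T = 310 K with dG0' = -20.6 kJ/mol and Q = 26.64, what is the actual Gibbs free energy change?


dG = dG0' + RT * ln(Q) / 1000
dG = -20.6 + 8.314 * 310 * ln(26.64) / 1000
dG = -12.1401 kJ/mol

-12.1401 kJ/mol


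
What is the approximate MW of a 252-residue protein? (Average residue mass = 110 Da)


MW = n_residues * 110 Da
MW = 252 * 110
MW = 27720 Da

27720 Da


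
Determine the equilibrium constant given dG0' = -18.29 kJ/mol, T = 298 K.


Keq = exp(-dG0 * 1000 / (R * T))
Keq = exp(-(-18.29) * 1000 / (8.314 * 298))
Keq = 1607.1656

1607.1656


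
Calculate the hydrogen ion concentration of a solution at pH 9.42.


[H+] = 10^(-pH)
[H+] = 10^(-9.42)
[H+] = 3.802e-10 M

3.802e-10 M


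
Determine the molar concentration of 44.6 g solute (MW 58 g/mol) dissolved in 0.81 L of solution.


C = (mass / MW) / volume
C = (44.6 / 58) / 0.81
C = 0.9493 M

0.9493 M


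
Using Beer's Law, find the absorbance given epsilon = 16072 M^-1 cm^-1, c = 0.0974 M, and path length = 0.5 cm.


A = epsilon * c * l
A = 16072 * 0.0974 * 0.5
A = 782.7064

782.7064


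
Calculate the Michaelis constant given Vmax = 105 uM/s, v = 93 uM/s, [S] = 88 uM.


Km = [S] * (Vmax - v) / v
Km = 88 * (105 - 93) / 93
Km = 11.3548 uM

11.3548 uM


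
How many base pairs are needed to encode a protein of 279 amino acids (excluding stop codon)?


Each amino acid = 1 codon = 3 bp
bp = 279 * 3 = 837 bp

837 bp


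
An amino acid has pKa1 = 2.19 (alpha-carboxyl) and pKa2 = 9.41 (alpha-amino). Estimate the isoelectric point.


pI = (pKa1 + pKa2) / 2
pI = (2.19 + 9.41) / 2
pI = 5.8

5.8


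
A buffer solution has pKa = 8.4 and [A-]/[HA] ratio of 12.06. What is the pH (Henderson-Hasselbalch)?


pH = pKa + log10([A-]/[HA])
pH = 8.4 + log10(12.06)
pH = 9.4813

9.4813


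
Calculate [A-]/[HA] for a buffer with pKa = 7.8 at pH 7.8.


[A-]/[HA] = 10^(pH - pKa)
= 10^(7.8 - 7.8)
= 1.0

1.0


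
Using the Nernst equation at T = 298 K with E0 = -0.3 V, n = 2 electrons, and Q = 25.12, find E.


E = E0 - (RT/nF) * ln(Q)
E = -0.3 - (8.314 * 298 / (2 * 96485)) * ln(25.12)
E = -0.3414 V

-0.3414 V


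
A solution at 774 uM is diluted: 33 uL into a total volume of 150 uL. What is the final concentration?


C2 = C1 * V1 / V2
C2 = 774 * 33 / 150
C2 = 170.28 uM

170.28 uM


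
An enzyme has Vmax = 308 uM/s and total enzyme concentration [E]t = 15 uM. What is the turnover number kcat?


kcat = Vmax / [E]t
kcat = 308 / 15
kcat = 20.5333 s^-1

20.5333 s^-1


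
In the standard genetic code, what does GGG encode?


Standard genetic code lookup.
Codon GGG -> Gly

Gly


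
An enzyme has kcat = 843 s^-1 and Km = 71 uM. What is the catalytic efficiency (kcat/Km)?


Catalytic efficiency = kcat / Km
= 843 / 71
= 11.8732 uM^-1*s^-1

11.8732 uM^-1*s^-1


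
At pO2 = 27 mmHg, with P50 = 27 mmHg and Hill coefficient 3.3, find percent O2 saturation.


Y = pO2^n / (P50^n + pO2^n)
Y = 27^3.3 / (27^3.3 + 27^3.3)
Y = 50.0%

50.0%


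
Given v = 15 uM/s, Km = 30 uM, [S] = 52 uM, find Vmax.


Vmax = v * (Km + [S]) / [S]
Vmax = 15 * (30 + 52) / 52
Vmax = 23.6538 uM/s

23.6538 uM/s


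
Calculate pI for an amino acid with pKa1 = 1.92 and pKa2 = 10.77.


pI = (pKa1 + pKa2) / 2
pI = (1.92 + 10.77) / 2
pI = 6.345

6.345


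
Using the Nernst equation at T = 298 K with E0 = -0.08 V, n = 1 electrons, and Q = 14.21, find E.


E = E0 - (RT/nF) * ln(Q)
E = -0.08 - (8.314 * 298 / (1 * 96485)) * ln(14.21)
E = -0.1481 V

-0.1481 V


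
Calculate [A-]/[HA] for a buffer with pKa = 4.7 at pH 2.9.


[A-]/[HA] = 10^(pH - pKa)
= 10^(2.9 - 4.7)
= 0.0158

0.0158


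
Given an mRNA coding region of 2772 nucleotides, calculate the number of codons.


codons = nucleotides / 3
codons = 2772 / 3 = 924

924


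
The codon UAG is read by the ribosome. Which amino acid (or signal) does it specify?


Standard genetic code lookup.
Codon UAG -> Stop

Stop


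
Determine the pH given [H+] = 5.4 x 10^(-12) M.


pH = -log10([H+])
pH = -log10(5.4 x 10^(-12))
pH = 11.2676

11.2676


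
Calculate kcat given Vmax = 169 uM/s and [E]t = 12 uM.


kcat = Vmax / [E]t
kcat = 169 / 12
kcat = 14.0833 s^-1

14.0833 s^-1


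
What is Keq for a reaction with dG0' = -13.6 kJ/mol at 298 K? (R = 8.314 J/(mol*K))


Keq = exp(-dG0 * 1000 / (R * T))
Keq = exp(-(-13.6) * 1000 / (8.314 * 298))
Keq = 242.0744

242.0744
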